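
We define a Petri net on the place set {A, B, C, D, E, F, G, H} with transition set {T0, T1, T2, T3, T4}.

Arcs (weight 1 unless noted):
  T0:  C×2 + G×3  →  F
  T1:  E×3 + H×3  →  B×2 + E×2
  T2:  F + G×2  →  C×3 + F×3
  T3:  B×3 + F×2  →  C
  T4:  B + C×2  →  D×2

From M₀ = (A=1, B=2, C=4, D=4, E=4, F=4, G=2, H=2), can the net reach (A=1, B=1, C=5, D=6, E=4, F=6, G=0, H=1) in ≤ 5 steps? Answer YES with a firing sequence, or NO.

depth 0: 1 marking
depth 1: 3 markings reached so far
depth 2: 5 markings reached so far
depth 3: 6 markings reached so far
depth 4: 6 markings reached so far
(frontier empty at depth 4; search complete)
target is not among the 6 markings reachable within 5 steps

NO — not reachable within 5 firings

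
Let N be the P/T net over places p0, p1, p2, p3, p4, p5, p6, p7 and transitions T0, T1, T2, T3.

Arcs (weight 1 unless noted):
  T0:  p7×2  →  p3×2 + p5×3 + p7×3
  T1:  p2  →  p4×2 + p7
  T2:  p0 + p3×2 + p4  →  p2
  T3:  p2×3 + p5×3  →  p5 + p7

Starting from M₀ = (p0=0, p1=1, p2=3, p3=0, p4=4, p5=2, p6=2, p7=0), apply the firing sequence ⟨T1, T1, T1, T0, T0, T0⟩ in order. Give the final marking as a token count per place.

(p0=0, p1=1, p2=0, p3=6, p4=10, p5=11, p6=2, p7=6)

step 1: fire T1:  (p0=0, p1=1, p2=3, p3=0, p4=4, p5=2, p6=2, p7=0) → (p0=0, p1=1, p2=2, p3=0, p4=6, p5=2, p6=2, p7=1)
step 2: fire T1:  (p0=0, p1=1, p2=2, p3=0, p4=6, p5=2, p6=2, p7=1) → (p0=0, p1=1, p2=1, p3=0, p4=8, p5=2, p6=2, p7=2)
step 3: fire T1:  (p0=0, p1=1, p2=1, p3=0, p4=8, p5=2, p6=2, p7=2) → (p0=0, p1=1, p2=0, p3=0, p4=10, p5=2, p6=2, p7=3)
step 4: fire T0:  (p0=0, p1=1, p2=0, p3=0, p4=10, p5=2, p6=2, p7=3) → (p0=0, p1=1, p2=0, p3=2, p4=10, p5=5, p6=2, p7=4)
step 5: fire T0:  (p0=0, p1=1, p2=0, p3=2, p4=10, p5=5, p6=2, p7=4) → (p0=0, p1=1, p2=0, p3=4, p4=10, p5=8, p6=2, p7=5)
step 6: fire T0:  (p0=0, p1=1, p2=0, p3=4, p4=10, p5=8, p6=2, p7=5) → (p0=0, p1=1, p2=0, p3=6, p4=10, p5=11, p6=2, p7=6)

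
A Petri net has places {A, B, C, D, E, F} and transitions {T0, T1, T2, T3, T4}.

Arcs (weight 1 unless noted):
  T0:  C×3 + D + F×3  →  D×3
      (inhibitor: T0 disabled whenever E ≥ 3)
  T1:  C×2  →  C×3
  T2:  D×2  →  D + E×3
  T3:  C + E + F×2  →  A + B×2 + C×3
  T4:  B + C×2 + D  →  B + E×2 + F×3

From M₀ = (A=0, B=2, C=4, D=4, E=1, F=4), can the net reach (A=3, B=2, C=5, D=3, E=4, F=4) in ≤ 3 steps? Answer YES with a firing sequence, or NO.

NO — not reachable within 3 firings

depth 0: 1 marking
depth 1: 6 markings reached so far
depth 2: 17 markings reached so far
depth 3: 39 markings reached so far
target is not among the 39 markings reachable within 3 steps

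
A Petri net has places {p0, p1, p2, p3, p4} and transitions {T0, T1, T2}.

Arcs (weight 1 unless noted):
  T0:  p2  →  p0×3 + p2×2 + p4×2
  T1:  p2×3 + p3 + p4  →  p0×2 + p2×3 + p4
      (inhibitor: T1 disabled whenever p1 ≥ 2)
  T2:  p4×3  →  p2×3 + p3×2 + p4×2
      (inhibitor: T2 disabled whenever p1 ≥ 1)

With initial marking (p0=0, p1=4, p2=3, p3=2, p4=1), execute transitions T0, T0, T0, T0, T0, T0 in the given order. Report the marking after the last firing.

step 1: fire T0:  (p0=0, p1=4, p2=3, p3=2, p4=1) → (p0=3, p1=4, p2=4, p3=2, p4=3)
step 2: fire T0:  (p0=3, p1=4, p2=4, p3=2, p4=3) → (p0=6, p1=4, p2=5, p3=2, p4=5)
step 3: fire T0:  (p0=6, p1=4, p2=5, p3=2, p4=5) → (p0=9, p1=4, p2=6, p3=2, p4=7)
step 4: fire T0:  (p0=9, p1=4, p2=6, p3=2, p4=7) → (p0=12, p1=4, p2=7, p3=2, p4=9)
step 5: fire T0:  (p0=12, p1=4, p2=7, p3=2, p4=9) → (p0=15, p1=4, p2=8, p3=2, p4=11)
step 6: fire T0:  (p0=15, p1=4, p2=8, p3=2, p4=11) → (p0=18, p1=4, p2=9, p3=2, p4=13)

(p0=18, p1=4, p2=9, p3=2, p4=13)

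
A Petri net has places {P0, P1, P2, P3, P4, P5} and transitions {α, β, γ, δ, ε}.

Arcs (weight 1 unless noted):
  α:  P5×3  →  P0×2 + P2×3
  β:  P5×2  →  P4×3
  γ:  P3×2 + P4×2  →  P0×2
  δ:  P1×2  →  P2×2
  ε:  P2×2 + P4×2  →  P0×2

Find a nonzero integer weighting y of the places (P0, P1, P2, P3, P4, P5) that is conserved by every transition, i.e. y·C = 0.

Incidence matrix C (rows=places, cols=transitions):
        α    β    γ    δ    ε
   P0   2    0    2    0    2
   P1   0    0    0   -2    0
   P2   3    0    0    2   -2
   P3   0    0   -2    0    0
   P4   0    3   -2    0   -2
   P5  -3   -2    0    0    0

Candidate y = [3, 1, 1, 1, 2, 3]; check y·C column-wise:
  col α: 3·2 + 1·0 + 1·3 + 1·0 + 2·0 + 3·-3 = 0
  col β: 3·0 + 1·0 + 1·0 + 1·0 + 2·3 + 3·-2 = 0
  col γ: 3·2 + 1·0 + 1·0 + 1·-2 + 2·-2 + 3·0 = 0
  col δ: 3·0 + 1·-2 + 1·2 + 1·0 + 2·0 + 3·0 = 0
  col ε: 3·2 + 1·0 + 1·-2 + 1·0 + 2·-2 + 3·0 = 0

y = (P0:3, P1:1, P2:1, P3:1, P4:2, P5:3)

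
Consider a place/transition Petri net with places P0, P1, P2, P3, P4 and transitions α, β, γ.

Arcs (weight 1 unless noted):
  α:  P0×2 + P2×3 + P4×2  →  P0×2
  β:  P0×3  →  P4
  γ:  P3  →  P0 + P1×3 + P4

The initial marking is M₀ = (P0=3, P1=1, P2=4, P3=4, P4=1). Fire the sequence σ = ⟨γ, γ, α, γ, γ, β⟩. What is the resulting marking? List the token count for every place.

(P0=4, P1=13, P2=1, P3=0, P4=4)

step 1: fire γ:  (P0=3, P1=1, P2=4, P3=4, P4=1) → (P0=4, P1=4, P2=4, P3=3, P4=2)
step 2: fire γ:  (P0=4, P1=4, P2=4, P3=3, P4=2) → (P0=5, P1=7, P2=4, P3=2, P4=3)
step 3: fire α:  (P0=5, P1=7, P2=4, P3=2, P4=3) → (P0=5, P1=7, P2=1, P3=2, P4=1)
step 4: fire γ:  (P0=5, P1=7, P2=1, P3=2, P4=1) → (P0=6, P1=10, P2=1, P3=1, P4=2)
step 5: fire γ:  (P0=6, P1=10, P2=1, P3=1, P4=2) → (P0=7, P1=13, P2=1, P3=0, P4=3)
step 6: fire β:  (P0=7, P1=13, P2=1, P3=0, P4=3) → (P0=4, P1=13, P2=1, P3=0, P4=4)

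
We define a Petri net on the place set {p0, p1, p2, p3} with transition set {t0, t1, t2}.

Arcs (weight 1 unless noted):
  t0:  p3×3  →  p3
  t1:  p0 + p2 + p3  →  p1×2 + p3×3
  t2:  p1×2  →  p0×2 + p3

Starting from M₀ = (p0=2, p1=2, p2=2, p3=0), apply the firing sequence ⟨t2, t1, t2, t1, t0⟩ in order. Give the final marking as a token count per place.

step 1: fire t2:  (p0=2, p1=2, p2=2, p3=0) → (p0=4, p1=0, p2=2, p3=1)
step 2: fire t1:  (p0=4, p1=0, p2=2, p3=1) → (p0=3, p1=2, p2=1, p3=3)
step 3: fire t2:  (p0=3, p1=2, p2=1, p3=3) → (p0=5, p1=0, p2=1, p3=4)
step 4: fire t1:  (p0=5, p1=0, p2=1, p3=4) → (p0=4, p1=2, p2=0, p3=6)
step 5: fire t0:  (p0=4, p1=2, p2=0, p3=6) → (p0=4, p1=2, p2=0, p3=4)

(p0=4, p1=2, p2=0, p3=4)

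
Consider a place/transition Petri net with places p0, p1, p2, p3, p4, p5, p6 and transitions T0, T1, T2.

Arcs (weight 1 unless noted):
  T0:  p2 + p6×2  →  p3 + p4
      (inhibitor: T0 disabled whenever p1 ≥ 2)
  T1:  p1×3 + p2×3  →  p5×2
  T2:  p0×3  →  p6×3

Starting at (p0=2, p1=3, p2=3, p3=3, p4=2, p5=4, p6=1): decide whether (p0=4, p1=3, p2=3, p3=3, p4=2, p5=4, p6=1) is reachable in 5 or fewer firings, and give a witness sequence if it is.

depth 0: 1 marking
depth 1: 2 markings reached so far
depth 2: 2 markings reached so far
(frontier empty at depth 2; search complete)
target is not among the 2 markings reachable within 5 steps

NO — not reachable within 5 firings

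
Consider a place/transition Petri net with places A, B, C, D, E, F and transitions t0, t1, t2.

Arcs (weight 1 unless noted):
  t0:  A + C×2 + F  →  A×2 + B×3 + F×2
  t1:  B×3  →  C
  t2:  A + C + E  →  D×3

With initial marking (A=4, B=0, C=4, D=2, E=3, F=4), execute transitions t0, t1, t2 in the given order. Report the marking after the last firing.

(A=4, B=0, C=2, D=5, E=2, F=5)

step 1: fire t0:  (A=4, B=0, C=4, D=2, E=3, F=4) → (A=5, B=3, C=2, D=2, E=3, F=5)
step 2: fire t1:  (A=5, B=3, C=2, D=2, E=3, F=5) → (A=5, B=0, C=3, D=2, E=3, F=5)
step 3: fire t2:  (A=5, B=0, C=3, D=2, E=3, F=5) → (A=4, B=0, C=2, D=5, E=2, F=5)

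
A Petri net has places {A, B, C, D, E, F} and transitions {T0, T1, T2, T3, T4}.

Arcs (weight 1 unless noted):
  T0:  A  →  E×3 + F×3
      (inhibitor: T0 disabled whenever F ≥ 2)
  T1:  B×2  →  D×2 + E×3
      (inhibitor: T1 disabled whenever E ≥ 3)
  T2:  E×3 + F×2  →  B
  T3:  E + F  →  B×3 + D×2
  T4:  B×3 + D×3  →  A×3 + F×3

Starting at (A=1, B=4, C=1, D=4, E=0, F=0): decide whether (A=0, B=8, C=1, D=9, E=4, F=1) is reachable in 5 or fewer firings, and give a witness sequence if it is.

depth 0: 1 marking
depth 1: 4 markings reached so far
depth 2: 8 markings reached so far
depth 3: 13 markings reached so far
depth 4: 20 markings reached so far
depth 5: 27 markings reached so far
target is not among the 27 markings reachable within 5 steps

NO — not reachable within 5 firings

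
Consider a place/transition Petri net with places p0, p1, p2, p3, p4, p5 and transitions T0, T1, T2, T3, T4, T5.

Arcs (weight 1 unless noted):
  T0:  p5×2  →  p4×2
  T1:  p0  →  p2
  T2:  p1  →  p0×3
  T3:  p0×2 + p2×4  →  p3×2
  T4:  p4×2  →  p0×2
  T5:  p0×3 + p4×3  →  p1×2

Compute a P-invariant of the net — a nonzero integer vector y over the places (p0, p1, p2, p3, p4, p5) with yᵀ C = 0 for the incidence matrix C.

y = (p0:1, p1:3, p2:1, p3:3, p4:1, p5:1)

Incidence matrix C (rows=places, cols=transitions):
       T0   T1   T2   T3   T4   T5
   p0   0   -1    3   -2    2   -3
   p1   0    0   -1    0    0    2
   p2   0    1    0   -4    0    0
   p3   0    0    0    2    0    0
   p4   2    0    0    0   -2   -3
   p5  -2    0    0    0    0    0

Candidate y = [1, 3, 1, 3, 1, 1]; check y·C column-wise:
  col T0: 1·0 + 3·0 + 1·0 + 3·0 + 1·2 + 1·-2 = 0
  col T1: 1·-1 + 3·0 + 1·1 + 3·0 + 1·0 + 1·0 = 0
  col T2: 1·3 + 3·-1 + 1·0 + 3·0 + 1·0 + 1·0 = 0
  col T3: 1·-2 + 3·0 + 1·-4 + 3·2 + 1·0 + 1·0 = 0
  col T4: 1·2 + 3·0 + 1·0 + 3·0 + 1·-2 + 1·0 = 0
  col T5: 1·-3 + 3·2 + 1·0 + 3·0 + 1·-3 + 1·0 = 0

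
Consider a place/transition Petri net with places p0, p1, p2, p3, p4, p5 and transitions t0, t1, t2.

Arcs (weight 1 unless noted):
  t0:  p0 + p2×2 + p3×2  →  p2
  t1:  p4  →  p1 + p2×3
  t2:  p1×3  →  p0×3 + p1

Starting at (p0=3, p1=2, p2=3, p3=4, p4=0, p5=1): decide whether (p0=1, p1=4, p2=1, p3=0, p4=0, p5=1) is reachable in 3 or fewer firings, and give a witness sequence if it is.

depth 0: 1 marking
depth 1: 2 markings reached so far
depth 2: 3 markings reached so far
depth 3: 3 markings reached so far
(frontier empty at depth 3; search complete)
target is not among the 3 markings reachable within 3 steps

NO — not reachable within 3 firings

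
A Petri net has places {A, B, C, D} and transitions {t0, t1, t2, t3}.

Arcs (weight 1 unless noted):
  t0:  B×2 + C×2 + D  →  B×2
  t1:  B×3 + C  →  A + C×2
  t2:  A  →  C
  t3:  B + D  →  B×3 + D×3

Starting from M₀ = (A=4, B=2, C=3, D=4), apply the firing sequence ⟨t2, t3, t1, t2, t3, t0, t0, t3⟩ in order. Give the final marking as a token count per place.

step 1: fire t2:  (A=4, B=2, C=3, D=4) → (A=3, B=2, C=4, D=4)
step 2: fire t3:  (A=3, B=2, C=4, D=4) → (A=3, B=4, C=4, D=6)
step 3: fire t1:  (A=3, B=4, C=4, D=6) → (A=4, B=1, C=5, D=6)
step 4: fire t2:  (A=4, B=1, C=5, D=6) → (A=3, B=1, C=6, D=6)
step 5: fire t3:  (A=3, B=1, C=6, D=6) → (A=3, B=3, C=6, D=8)
step 6: fire t0:  (A=3, B=3, C=6, D=8) → (A=3, B=3, C=4, D=7)
step 7: fire t0:  (A=3, B=3, C=4, D=7) → (A=3, B=3, C=2, D=6)
step 8: fire t3:  (A=3, B=3, C=2, D=6) → (A=3, B=5, C=2, D=8)

(A=3, B=5, C=2, D=8)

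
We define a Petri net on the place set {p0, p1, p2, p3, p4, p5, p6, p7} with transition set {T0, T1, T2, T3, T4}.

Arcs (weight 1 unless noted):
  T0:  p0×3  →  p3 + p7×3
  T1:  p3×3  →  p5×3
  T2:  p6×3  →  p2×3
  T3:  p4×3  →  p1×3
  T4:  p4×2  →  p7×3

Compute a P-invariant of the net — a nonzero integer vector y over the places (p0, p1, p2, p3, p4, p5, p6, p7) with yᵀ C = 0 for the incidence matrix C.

y = (p0:1, p1:0, p2:0, p3:3, p4:0, p5:3, p6:0, p7:0)

Incidence matrix C (rows=places, cols=transitions):
       T0   T1   T2   T3   T4
   p0  -3    0    0    0    0
   p1   0    0    0    3    0
   p2   0    0    3    0    0
   p3   1   -3    0    0    0
   p4   0    0    0   -3   -2
   p5   0    3    0    0    0
   p6   0    0   -3    0    0
   p7   3    0    0    0    3

Candidate y = [1, 0, 0, 3, 0, 3, 0, 0]; check y·C column-wise:
  col T0: 1·-3 + 3·1 + 3·0 + 0·3 = 0
  col T1: 1·0 + 3·-3 + 3·3 = 0
  col T2: 1·0 + 0·3 + 3·0 + 3·0 + 0·-3 = 0
  col T3: 1·0 + 0·3 + 3·0 + 0·-3 + 3·0 = 0
  col T4: 1·0 + 3·0 + 0·-2 + 3·0 + 0·3 = 0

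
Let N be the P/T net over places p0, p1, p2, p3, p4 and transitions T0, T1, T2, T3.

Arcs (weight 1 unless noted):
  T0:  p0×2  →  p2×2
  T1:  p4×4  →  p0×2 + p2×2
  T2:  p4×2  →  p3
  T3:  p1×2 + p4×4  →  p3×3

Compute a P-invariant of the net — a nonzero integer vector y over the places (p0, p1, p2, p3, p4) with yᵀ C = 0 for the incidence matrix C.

y = (p0:1, p1:1, p2:1, p3:2, p4:1)

Incidence matrix C (rows=places, cols=transitions):
       T0   T1   T2   T3
   p0  -2    2    0    0
   p1   0    0    0   -2
   p2   2    2    0    0
   p3   0    0    1    3
   p4   0   -4   -2   -4

Candidate y = [1, 1, 1, 2, 1]; check y·C column-wise:
  col T0: 1·-2 + 1·0 + 1·2 + 2·0 + 1·0 = 0
  col T1: 1·2 + 1·0 + 1·2 + 2·0 + 1·-4 = 0
  col T2: 1·0 + 1·0 + 1·0 + 2·1 + 1·-2 = 0
  col T3: 1·0 + 1·-2 + 1·0 + 2·3 + 1·-4 = 0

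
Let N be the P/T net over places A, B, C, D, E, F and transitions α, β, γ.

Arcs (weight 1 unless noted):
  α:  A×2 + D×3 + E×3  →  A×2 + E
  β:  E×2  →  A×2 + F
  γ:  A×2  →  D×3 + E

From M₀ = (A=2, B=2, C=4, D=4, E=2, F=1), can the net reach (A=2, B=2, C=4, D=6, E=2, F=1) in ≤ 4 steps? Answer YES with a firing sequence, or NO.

depth 0: 1 marking
depth 1: 3 markings reached so far
depth 2: 4 markings reached so far
depth 3: 5 markings reached so far
depth 4: 6 markings reached so far
target is not among the 6 markings reachable within 4 steps

NO — not reachable within 4 firings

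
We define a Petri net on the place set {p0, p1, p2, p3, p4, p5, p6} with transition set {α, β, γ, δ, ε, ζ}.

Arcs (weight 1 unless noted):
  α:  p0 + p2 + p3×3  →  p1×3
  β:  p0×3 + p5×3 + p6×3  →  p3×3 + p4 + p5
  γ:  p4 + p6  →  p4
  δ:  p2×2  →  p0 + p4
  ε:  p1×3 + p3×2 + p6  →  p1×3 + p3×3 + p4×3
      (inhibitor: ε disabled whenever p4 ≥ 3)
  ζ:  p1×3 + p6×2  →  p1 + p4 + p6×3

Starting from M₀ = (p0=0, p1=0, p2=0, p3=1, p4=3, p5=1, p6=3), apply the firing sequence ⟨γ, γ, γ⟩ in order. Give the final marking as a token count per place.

step 1: fire γ:  (p0=0, p1=0, p2=0, p3=1, p4=3, p5=1, p6=3) → (p0=0, p1=0, p2=0, p3=1, p4=3, p5=1, p6=2)
step 2: fire γ:  (p0=0, p1=0, p2=0, p3=1, p4=3, p5=1, p6=2) → (p0=0, p1=0, p2=0, p3=1, p4=3, p5=1, p6=1)
step 3: fire γ:  (p0=0, p1=0, p2=0, p3=1, p4=3, p5=1, p6=1) → (p0=0, p1=0, p2=0, p3=1, p4=3, p5=1, p6=0)

(p0=0, p1=0, p2=0, p3=1, p4=3, p5=1, p6=0)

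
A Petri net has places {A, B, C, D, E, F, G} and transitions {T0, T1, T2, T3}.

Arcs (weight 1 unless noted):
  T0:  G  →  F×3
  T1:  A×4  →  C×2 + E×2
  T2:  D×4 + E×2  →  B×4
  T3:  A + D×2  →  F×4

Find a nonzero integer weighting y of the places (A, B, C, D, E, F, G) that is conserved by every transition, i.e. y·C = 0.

Incidence matrix C (rows=places, cols=transitions):
       T0   T1   T2   T3
    A   0   -4    0   -1
    B   0    0    4    0
    C   0    2    0    0
    D   0    0   -4   -2
    E   0    2   -2    0
    F   3    0    0    4
    G  -1    0    0    0

Candidate y = [2, -1, 4, -1, 0, 0, 0]; check y·C column-wise:
  col T0: 2·0 + -1·0 + 4·0 + -1·0 + 0·3 + 0·-1 = 0
  col T1: 2·-4 + -1·0 + 4·2 + -1·0 + 0·2 = 0
  col T2: 2·0 + -1·4 + 4·0 + -1·-4 + 0·-2 = 0
  col T3: 2·-1 + -1·0 + 4·0 + -1·-2 + 0·4 = 0

y = (A:2, B:-1, C:4, D:-1, E:0, F:0, G:0)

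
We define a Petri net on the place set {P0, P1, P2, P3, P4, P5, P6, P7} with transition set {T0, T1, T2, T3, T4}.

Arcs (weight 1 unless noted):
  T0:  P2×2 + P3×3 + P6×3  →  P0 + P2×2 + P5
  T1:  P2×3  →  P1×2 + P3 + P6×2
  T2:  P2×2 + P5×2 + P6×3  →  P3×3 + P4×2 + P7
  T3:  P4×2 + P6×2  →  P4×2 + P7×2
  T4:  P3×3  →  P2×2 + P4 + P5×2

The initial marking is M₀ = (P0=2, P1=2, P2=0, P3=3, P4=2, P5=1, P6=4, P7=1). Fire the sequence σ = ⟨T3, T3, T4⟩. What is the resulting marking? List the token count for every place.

(P0=2, P1=2, P2=2, P3=0, P4=3, P5=3, P6=0, P7=5)

step 1: fire T3:  (P0=2, P1=2, P2=0, P3=3, P4=2, P5=1, P6=4, P7=1) → (P0=2, P1=2, P2=0, P3=3, P4=2, P5=1, P6=2, P7=3)
step 2: fire T3:  (P0=2, P1=2, P2=0, P3=3, P4=2, P5=1, P6=2, P7=3) → (P0=2, P1=2, P2=0, P3=3, P4=2, P5=1, P6=0, P7=5)
step 3: fire T4:  (P0=2, P1=2, P2=0, P3=3, P4=2, P5=1, P6=0, P7=5) → (P0=2, P1=2, P2=2, P3=0, P4=3, P5=3, P6=0, P7=5)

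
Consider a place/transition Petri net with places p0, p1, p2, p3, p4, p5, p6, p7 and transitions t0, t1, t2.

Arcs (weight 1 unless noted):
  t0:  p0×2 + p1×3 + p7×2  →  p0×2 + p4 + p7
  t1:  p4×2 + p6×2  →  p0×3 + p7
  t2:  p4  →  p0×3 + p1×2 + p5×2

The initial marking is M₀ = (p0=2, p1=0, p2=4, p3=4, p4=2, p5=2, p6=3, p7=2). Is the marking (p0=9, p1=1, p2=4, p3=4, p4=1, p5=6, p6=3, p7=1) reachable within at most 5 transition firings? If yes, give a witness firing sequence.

depth 0: 1 marking
depth 1: 3 markings reached so far
depth 2: 4 markings reached so far
depth 3: 5 markings reached so far
depth 4: 6 markings reached so far
depth 5: 6 markings reached so far
(frontier empty at depth 5; search complete)
target is not among the 6 markings reachable within 5 steps

NO — not reachable within 5 firings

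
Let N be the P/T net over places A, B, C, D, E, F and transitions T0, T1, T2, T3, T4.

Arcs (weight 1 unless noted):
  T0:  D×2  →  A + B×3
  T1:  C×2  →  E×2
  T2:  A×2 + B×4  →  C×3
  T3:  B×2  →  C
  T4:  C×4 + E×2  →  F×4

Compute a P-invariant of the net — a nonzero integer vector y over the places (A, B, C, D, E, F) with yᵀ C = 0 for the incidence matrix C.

y = (A:1, B:1, C:2, D:2, E:2, F:3)

Incidence matrix C (rows=places, cols=transitions):
       T0   T1   T2   T3   T4
    A   1    0   -2    0    0
    B   3    0   -4   -2    0
    C   0   -2    3    1   -4
    D  -2    0    0    0    0
    E   0    2    0    0   -2
    F   0    0    0    0    4

Candidate y = [1, 1, 2, 2, 2, 3]; check y·C column-wise:
  col T0: 1·1 + 1·3 + 2·0 + 2·-2 + 2·0 + 3·0 = 0
  col T1: 1·0 + 1·0 + 2·-2 + 2·0 + 2·2 + 3·0 = 0
  col T2: 1·-2 + 1·-4 + 2·3 + 2·0 + 2·0 + 3·0 = 0
  col T3: 1·0 + 1·-2 + 2·1 + 2·0 + 2·0 + 3·0 = 0
  col T4: 1·0 + 1·0 + 2·-4 + 2·0 + 2·-2 + 3·4 = 0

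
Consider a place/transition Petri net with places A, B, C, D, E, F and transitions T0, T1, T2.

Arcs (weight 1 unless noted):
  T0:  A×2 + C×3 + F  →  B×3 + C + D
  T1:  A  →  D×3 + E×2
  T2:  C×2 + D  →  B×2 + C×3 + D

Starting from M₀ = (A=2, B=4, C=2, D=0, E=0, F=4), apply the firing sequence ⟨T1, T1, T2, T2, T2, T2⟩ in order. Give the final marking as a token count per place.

(A=0, B=12, C=6, D=6, E=4, F=4)

step 1: fire T1:  (A=2, B=4, C=2, D=0, E=0, F=4) → (A=1, B=4, C=2, D=3, E=2, F=4)
step 2: fire T1:  (A=1, B=4, C=2, D=3, E=2, F=4) → (A=0, B=4, C=2, D=6, E=4, F=4)
step 3: fire T2:  (A=0, B=4, C=2, D=6, E=4, F=4) → (A=0, B=6, C=3, D=6, E=4, F=4)
step 4: fire T2:  (A=0, B=6, C=3, D=6, E=4, F=4) → (A=0, B=8, C=4, D=6, E=4, F=4)
step 5: fire T2:  (A=0, B=8, C=4, D=6, E=4, F=4) → (A=0, B=10, C=5, D=6, E=4, F=4)
step 6: fire T2:  (A=0, B=10, C=5, D=6, E=4, F=4) → (A=0, B=12, C=6, D=6, E=4, F=4)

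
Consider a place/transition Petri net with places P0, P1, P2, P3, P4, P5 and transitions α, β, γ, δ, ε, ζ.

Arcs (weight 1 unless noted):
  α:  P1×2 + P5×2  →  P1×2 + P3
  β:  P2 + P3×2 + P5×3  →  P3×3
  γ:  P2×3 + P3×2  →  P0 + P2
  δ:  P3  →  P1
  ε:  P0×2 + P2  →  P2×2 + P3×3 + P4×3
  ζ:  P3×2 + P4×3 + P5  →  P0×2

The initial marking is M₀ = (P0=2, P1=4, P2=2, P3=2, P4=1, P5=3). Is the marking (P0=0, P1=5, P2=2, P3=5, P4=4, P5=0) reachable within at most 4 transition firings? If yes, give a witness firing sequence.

step 1: fire β:  (P0=2, P1=4, P2=2, P3=2, P4=1, P5=3) → (P0=2, P1=4, P2=1, P3=3, P4=1, P5=0)
step 2: fire δ:  (P0=2, P1=4, P2=1, P3=3, P4=1, P5=0) → (P0=2, P1=5, P2=1, P3=2, P4=1, P5=0)
step 3: fire ε:  (P0=2, P1=5, P2=1, P3=2, P4=1, P5=0) → (P0=0, P1=5, P2=2, P3=5, P4=4, P5=0)

YES — reachable via ⟨β, δ, ε⟩ (3 firings)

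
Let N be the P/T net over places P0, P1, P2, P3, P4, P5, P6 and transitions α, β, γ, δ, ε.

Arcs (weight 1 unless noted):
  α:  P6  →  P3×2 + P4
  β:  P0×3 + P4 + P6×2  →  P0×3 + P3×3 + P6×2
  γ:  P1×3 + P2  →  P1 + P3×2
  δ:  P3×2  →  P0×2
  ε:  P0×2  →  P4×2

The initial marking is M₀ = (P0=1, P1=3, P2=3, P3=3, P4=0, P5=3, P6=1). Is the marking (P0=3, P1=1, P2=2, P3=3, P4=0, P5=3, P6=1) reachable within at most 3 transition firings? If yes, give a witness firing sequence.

YES — reachable via ⟨γ, δ⟩ (2 firings)

step 1: fire γ:  (P0=1, P1=3, P2=3, P3=3, P4=0, P5=3, P6=1) → (P0=1, P1=1, P2=2, P3=5, P4=0, P5=3, P6=1)
step 2: fire δ:  (P0=1, P1=1, P2=2, P3=5, P4=0, P5=3, P6=1) → (P0=3, P1=1, P2=2, P3=3, P4=0, P5=3, P6=1)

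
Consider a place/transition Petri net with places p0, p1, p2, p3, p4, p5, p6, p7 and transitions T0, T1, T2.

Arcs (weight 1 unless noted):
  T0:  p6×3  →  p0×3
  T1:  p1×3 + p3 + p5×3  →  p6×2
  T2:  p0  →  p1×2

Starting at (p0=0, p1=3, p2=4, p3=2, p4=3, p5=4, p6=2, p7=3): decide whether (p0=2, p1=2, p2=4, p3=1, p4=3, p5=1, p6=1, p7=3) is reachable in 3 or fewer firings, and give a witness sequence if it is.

YES — reachable via ⟨T1, T0, T2⟩ (3 firings)

step 1: fire T1:  (p0=0, p1=3, p2=4, p3=2, p4=3, p5=4, p6=2, p7=3) → (p0=0, p1=0, p2=4, p3=1, p4=3, p5=1, p6=4, p7=3)
step 2: fire T0:  (p0=0, p1=0, p2=4, p3=1, p4=3, p5=1, p6=4, p7=3) → (p0=3, p1=0, p2=4, p3=1, p4=3, p5=1, p6=1, p7=3)
step 3: fire T2:  (p0=3, p1=0, p2=4, p3=1, p4=3, p5=1, p6=1, p7=3) → (p0=2, p1=2, p2=4, p3=1, p4=3, p5=1, p6=1, p7=3)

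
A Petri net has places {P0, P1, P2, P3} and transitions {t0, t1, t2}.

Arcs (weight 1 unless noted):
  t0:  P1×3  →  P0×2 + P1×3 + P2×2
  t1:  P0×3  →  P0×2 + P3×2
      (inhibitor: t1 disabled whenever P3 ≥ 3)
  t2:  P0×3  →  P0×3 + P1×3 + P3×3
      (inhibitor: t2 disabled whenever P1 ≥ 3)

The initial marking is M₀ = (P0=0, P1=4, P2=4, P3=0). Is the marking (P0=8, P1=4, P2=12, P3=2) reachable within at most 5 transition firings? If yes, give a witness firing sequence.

depth 0: 1 marking
depth 1: 2 markings reached so far
depth 2: 3 markings reached so far
depth 3: 5 markings reached so far
depth 4: 8 markings reached so far
depth 5: 11 markings reached so far
target is not among the 11 markings reachable within 5 steps

NO — not reachable within 5 firings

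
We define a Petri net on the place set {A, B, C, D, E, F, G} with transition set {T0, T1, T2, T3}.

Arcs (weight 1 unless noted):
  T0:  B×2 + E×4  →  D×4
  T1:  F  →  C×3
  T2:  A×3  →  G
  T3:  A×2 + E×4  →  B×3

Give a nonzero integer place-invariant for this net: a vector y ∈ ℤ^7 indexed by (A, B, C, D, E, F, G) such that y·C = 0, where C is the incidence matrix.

Incidence matrix C (rows=places, cols=transitions):
       T0   T1   T2   T3
    A   0    0   -3   -2
    B  -2    0    0    3
    C   0    3    0    0
    D   4    0    0    0
    E  -4    0    0   -4
    F   0   -1    0    0
    G   0    0    1    0

Candidate y = [0, 4, 0, 5, 3, 0, 0]; check y·C column-wise:
  col T0: 4·-2 + 5·4 + 3·-4 = 0
  col T1: 4·0 + 0·3 + 5·0 + 3·0 + 0·-1 = 0
  col T2: 0·-3 + 4·0 + 5·0 + 3·0 + 0·1 = 0
  col T3: 0·-2 + 4·3 + 5·0 + 3·-4 = 0

y = (A:0, B:4, C:0, D:5, E:3, F:0, G:0)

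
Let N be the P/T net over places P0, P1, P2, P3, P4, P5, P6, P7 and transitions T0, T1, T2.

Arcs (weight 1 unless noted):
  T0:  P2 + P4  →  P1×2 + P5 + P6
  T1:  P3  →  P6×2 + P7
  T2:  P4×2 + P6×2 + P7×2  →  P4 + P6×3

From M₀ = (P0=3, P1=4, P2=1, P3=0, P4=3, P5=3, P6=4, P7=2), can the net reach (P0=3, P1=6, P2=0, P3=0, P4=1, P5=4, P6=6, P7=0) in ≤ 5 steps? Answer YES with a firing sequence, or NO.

YES — reachable via ⟨T0, T2⟩ (2 firings)

step 1: fire T0:  (P0=3, P1=4, P2=1, P3=0, P4=3, P5=3, P6=4, P7=2) → (P0=3, P1=6, P2=0, P3=0, P4=2, P5=4, P6=5, P7=2)
step 2: fire T2:  (P0=3, P1=6, P2=0, P3=0, P4=2, P5=4, P6=5, P7=2) → (P0=3, P1=6, P2=0, P3=0, P4=1, P5=4, P6=6, P7=0)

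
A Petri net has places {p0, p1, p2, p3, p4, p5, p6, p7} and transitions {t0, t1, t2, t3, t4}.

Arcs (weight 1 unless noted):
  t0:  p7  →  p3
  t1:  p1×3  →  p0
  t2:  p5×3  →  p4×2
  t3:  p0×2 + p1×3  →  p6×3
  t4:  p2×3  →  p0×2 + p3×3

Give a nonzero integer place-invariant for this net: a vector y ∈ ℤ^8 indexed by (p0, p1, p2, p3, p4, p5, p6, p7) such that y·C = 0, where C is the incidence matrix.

y = (p0:0, p1:0, p2:0, p3:0, p4:3, p5:2, p6:0, p7:0)

Incidence matrix C (rows=places, cols=transitions):
       t0   t1   t2   t3   t4
   p0   0    1    0   -2    2
   p1   0   -3    0   -3    0
   p2   0    0    0    0   -3
   p3   1    0    0    0    3
   p4   0    0    2    0    0
   p5   0    0   -3    0    0
   p6   0    0    0    3    0
   p7  -1    0    0    0    0

Candidate y = [0, 0, 0, 0, 3, 2, 0, 0]; check y·C column-wise:
  col t0: 0·1 + 3·0 + 2·0 + 0·-1 = 0
  col t1: 0·1 + 0·-3 + 3·0 + 2·0 = 0
  col t2: 3·2 + 2·-3 = 0
  col t3: 0·-2 + 0·-3 + 3·0 + 2·0 + 0·3 = 0
  col t4: 0·2 + 0·-3 + 0·3 + 3·0 + 2·0 = 0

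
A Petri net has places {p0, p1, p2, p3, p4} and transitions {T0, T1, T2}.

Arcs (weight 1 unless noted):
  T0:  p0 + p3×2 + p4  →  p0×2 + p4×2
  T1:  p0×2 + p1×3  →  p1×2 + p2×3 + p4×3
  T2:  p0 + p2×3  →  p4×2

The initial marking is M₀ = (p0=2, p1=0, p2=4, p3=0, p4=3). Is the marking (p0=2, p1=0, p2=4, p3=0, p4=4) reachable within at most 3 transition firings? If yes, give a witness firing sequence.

NO — not reachable within 3 firings

depth 0: 1 marking
depth 1: 2 markings reached so far
depth 2: 2 markings reached so far
(frontier empty at depth 2; search complete)
target is not among the 2 markings reachable within 3 steps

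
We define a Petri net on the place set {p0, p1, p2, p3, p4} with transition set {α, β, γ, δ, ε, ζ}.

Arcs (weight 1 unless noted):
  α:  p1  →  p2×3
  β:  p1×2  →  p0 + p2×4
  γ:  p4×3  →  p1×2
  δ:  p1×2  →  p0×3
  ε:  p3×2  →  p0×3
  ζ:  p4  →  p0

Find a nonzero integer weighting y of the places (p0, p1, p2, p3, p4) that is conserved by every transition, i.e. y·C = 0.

Incidence matrix C (rows=places, cols=transitions):
        α    β    γ    δ    ε    ζ
   p0   0    1    0    3    3    1
   p1  -1   -2    2   -2    0    0
   p2   3    4    0    0    0    0
   p3   0    0    0    0   -2    0
   p4   0    0   -3    0    0   -1

Candidate y = [2, 3, 1, 3, 2]; check y·C column-wise:
  col α: 2·0 + 3·-1 + 1·3 + 3·0 + 2·0 = 0
  col β: 2·1 + 3·-2 + 1·4 + 3·0 + 2·0 = 0
  col γ: 2·0 + 3·2 + 1·0 + 3·0 + 2·-3 = 0
  col δ: 2·3 + 3·-2 + 1·0 + 3·0 + 2·0 = 0
  col ε: 2·3 + 3·0 + 1·0 + 3·-2 + 2·0 = 0
  col ζ: 2·1 + 3·0 + 1·0 + 3·0 + 2·-1 = 0

y = (p0:2, p1:3, p2:1, p3:3, p4:2)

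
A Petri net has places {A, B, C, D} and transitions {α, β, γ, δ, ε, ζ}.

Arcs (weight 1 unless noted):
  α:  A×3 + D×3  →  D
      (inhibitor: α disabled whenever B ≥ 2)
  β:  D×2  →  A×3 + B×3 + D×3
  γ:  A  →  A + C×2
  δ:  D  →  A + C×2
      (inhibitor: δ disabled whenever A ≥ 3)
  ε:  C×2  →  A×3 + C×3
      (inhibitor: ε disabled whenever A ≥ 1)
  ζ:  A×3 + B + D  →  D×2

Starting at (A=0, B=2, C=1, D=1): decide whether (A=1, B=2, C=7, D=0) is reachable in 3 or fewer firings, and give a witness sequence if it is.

YES — reachable via ⟨δ, γ, γ⟩ (3 firings)

step 1: fire δ:  (A=0, B=2, C=1, D=1) → (A=1, B=2, C=3, D=0)
step 2: fire γ:  (A=1, B=2, C=3, D=0) → (A=1, B=2, C=5, D=0)
step 3: fire γ:  (A=1, B=2, C=5, D=0) → (A=1, B=2, C=7, D=0)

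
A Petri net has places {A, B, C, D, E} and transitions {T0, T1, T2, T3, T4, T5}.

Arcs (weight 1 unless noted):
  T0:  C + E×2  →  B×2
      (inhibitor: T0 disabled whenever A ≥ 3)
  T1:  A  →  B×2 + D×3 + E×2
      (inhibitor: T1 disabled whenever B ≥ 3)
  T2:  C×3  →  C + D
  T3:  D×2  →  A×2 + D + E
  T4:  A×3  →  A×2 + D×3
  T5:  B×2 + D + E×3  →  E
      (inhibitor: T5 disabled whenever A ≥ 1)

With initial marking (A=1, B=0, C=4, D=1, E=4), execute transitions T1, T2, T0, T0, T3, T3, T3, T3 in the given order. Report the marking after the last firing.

(A=8, B=6, C=0, D=1, E=6)

step 1: fire T1:  (A=1, B=0, C=4, D=1, E=4) → (A=0, B=2, C=4, D=4, E=6)
step 2: fire T2:  (A=0, B=2, C=4, D=4, E=6) → (A=0, B=2, C=2, D=5, E=6)
step 3: fire T0:  (A=0, B=2, C=2, D=5, E=6) → (A=0, B=4, C=1, D=5, E=4)
step 4: fire T0:  (A=0, B=4, C=1, D=5, E=4) → (A=0, B=6, C=0, D=5, E=2)
step 5: fire T3:  (A=0, B=6, C=0, D=5, E=2) → (A=2, B=6, C=0, D=4, E=3)
step 6: fire T3:  (A=2, B=6, C=0, D=4, E=3) → (A=4, B=6, C=0, D=3, E=4)
step 7: fire T3:  (A=4, B=6, C=0, D=3, E=4) → (A=6, B=6, C=0, D=2, E=5)
step 8: fire T3:  (A=6, B=6, C=0, D=2, E=5) → (A=8, B=6, C=0, D=1, E=6)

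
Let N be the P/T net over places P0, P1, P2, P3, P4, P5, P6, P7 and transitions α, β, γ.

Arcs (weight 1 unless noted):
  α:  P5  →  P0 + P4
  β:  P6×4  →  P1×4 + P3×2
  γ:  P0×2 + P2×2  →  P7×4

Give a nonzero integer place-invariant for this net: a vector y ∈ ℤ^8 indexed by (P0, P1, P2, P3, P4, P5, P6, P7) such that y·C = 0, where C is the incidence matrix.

y = (P0:0, P1:1, P2:0, P3:-2, P4:0, P5:0, P6:0, P7:0)

Incidence matrix C (rows=places, cols=transitions):
        α    β    γ
   P0   1    0   -2
   P1   0    4    0
   P2   0    0   -2
   P3   0    2    0
   P4   1    0    0
   P5  -1    0    0
   P6   0   -4    0
   P7   0    0    4

Candidate y = [0, 1, 0, -2, 0, 0, 0, 0]; check y·C column-wise:
  col α: 0·1 + 1·0 + -2·0 + 0·1 + 0·-1 = 0
  col β: 1·4 + -2·2 + 0·-4 = 0
  col γ: 0·-2 + 1·0 + 0·-2 + -2·0 + 0·4 = 0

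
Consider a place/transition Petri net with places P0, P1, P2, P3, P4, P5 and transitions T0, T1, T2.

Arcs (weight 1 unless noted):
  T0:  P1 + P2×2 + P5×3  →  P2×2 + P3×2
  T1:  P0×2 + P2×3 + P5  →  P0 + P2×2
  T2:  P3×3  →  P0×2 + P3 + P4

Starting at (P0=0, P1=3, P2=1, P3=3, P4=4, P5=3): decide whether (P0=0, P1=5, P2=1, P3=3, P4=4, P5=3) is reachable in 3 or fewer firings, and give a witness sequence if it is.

depth 0: 1 marking
depth 1: 2 markings reached so far
depth 2: 2 markings reached so far
(frontier empty at depth 2; search complete)
target is not among the 2 markings reachable within 3 steps

NO — not reachable within 3 firings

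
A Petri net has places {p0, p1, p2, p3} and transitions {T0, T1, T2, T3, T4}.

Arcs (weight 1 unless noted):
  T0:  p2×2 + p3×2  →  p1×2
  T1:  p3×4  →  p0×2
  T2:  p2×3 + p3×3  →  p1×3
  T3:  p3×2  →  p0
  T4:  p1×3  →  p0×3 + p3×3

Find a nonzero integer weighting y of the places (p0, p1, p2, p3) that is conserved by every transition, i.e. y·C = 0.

y = (p0:2, p1:3, p2:2, p3:1)

Incidence matrix C (rows=places, cols=transitions):
       T0   T1   T2   T3   T4
   p0   0    2    0    1    3
   p1   2    0    3    0   -3
   p2  -2    0   -3    0    0
   p3  -2   -4   -3   -2    3

Candidate y = [2, 3, 2, 1]; check y·C column-wise:
  col T0: 2·0 + 3·2 + 2·-2 + 1·-2 = 0
  col T1: 2·2 + 3·0 + 2·0 + 1·-4 = 0
  col T2: 2·0 + 3·3 + 2·-3 + 1·-3 = 0
  col T3: 2·1 + 3·0 + 2·0 + 1·-2 = 0
  col T4: 2·3 + 3·-3 + 2·0 + 1·3 = 0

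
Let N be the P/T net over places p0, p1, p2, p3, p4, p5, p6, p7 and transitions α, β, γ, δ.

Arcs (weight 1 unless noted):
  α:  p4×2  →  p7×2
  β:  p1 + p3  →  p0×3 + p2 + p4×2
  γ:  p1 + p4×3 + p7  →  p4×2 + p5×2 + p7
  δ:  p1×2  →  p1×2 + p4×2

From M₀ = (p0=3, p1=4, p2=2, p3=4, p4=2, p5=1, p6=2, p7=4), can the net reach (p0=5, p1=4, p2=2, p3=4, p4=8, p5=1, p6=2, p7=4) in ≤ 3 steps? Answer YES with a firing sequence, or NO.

depth 0: 1 marking
depth 1: 4 markings reached so far
depth 2: 11 markings reached so far
depth 3: 27 markings reached so far
target is not among the 27 markings reachable within 3 steps

NO — not reachable within 3 firings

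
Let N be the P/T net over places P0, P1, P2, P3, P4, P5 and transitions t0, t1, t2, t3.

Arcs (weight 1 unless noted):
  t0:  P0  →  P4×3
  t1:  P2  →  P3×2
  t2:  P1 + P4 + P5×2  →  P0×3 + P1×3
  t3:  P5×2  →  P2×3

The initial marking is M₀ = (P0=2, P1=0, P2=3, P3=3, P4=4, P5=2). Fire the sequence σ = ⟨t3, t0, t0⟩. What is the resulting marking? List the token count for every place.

(P0=0, P1=0, P2=6, P3=3, P4=10, P5=0)

step 1: fire t3:  (P0=2, P1=0, P2=3, P3=3, P4=4, P5=2) → (P0=2, P1=0, P2=6, P3=3, P4=4, P5=0)
step 2: fire t0:  (P0=2, P1=0, P2=6, P3=3, P4=4, P5=0) → (P0=1, P1=0, P2=6, P3=3, P4=7, P5=0)
step 3: fire t0:  (P0=1, P1=0, P2=6, P3=3, P4=7, P5=0) → (P0=0, P1=0, P2=6, P3=3, P4=10, P5=0)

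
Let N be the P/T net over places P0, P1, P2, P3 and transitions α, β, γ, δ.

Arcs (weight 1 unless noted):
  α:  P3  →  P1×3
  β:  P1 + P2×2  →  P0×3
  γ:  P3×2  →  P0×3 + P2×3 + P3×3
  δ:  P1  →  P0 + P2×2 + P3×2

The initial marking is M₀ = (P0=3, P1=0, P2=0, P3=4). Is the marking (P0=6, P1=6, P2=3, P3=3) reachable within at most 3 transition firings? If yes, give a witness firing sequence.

step 1: fire α:  (P0=3, P1=0, P2=0, P3=4) → (P0=3, P1=3, P2=0, P3=3)
step 2: fire α:  (P0=3, P1=3, P2=0, P3=3) → (P0=3, P1=6, P2=0, P3=2)
step 3: fire γ:  (P0=3, P1=6, P2=0, P3=2) → (P0=6, P1=6, P2=3, P3=3)

YES — reachable via ⟨α, α, γ⟩ (3 firings)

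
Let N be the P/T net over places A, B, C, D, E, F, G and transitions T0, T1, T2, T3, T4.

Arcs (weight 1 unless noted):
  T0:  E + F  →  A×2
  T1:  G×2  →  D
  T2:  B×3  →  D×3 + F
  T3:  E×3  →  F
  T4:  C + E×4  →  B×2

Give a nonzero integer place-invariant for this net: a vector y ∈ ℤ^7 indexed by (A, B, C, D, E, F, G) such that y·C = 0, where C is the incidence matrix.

y = (A:2, B:1, C:-2, D:0, E:1, F:3, G:0)

Incidence matrix C (rows=places, cols=transitions):
       T0   T1   T2   T3   T4
    A   2    0    0    0    0
    B   0    0   -3    0    2
    C   0    0    0    0   -1
    D   0    1    3    0    0
    E  -1    0    0   -3   -4
    F  -1    0    1    1    0
    G   0   -2    0    0    0

Candidate y = [2, 1, -2, 0, 1, 3, 0]; check y·C column-wise:
  col T0: 2·2 + 1·0 + -2·0 + 1·-1 + 3·-1 = 0
  col T1: 2·0 + 1·0 + -2·0 + 0·1 + 1·0 + 3·0 + 0·-2 = 0
  col T2: 2·0 + 1·-3 + -2·0 + 0·3 + 1·0 + 3·1 = 0
  col T3: 2·0 + 1·0 + -2·0 + 1·-3 + 3·1 = 0
  col T4: 2·0 + 1·2 + -2·-1 + 1·-4 + 3·0 = 0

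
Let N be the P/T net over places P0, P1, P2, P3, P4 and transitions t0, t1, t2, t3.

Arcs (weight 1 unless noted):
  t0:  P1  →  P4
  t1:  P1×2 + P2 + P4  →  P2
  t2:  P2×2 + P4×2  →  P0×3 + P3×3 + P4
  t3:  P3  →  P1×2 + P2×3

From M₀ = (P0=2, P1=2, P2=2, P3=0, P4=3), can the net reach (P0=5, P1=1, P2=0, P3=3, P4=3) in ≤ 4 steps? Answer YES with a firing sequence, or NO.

step 1: fire t0:  (P0=2, P1=2, P2=2, P3=0, P4=3) → (P0=2, P1=1, P2=2, P3=0, P4=4)
step 2: fire t2:  (P0=2, P1=1, P2=2, P3=0, P4=4) → (P0=5, P1=1, P2=0, P3=3, P4=3)

YES — reachable via ⟨t0, t2⟩ (2 firings)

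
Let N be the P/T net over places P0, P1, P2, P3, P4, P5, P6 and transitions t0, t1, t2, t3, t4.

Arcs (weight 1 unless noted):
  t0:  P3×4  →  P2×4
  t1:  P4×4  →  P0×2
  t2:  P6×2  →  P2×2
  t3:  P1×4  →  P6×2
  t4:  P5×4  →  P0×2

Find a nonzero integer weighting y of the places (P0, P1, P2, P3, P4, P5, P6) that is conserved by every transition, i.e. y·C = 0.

y = (P0:2, P1:0, P2:0, P3:0, P4:1, P5:1, P6:0)

Incidence matrix C (rows=places, cols=transitions):
       t0   t1   t2   t3   t4
   P0   0    2    0    0    2
   P1   0    0    0   -4    0
   P2   4    0    2    0    0
   P3  -4    0    0    0    0
   P4   0   -4    0    0    0
   P5   0    0    0    0   -4
   P6   0    0   -2    2    0

Candidate y = [2, 0, 0, 0, 1, 1, 0]; check y·C column-wise:
  col t0: 2·0 + 0·4 + 0·-4 + 1·0 + 1·0 = 0
  col t1: 2·2 + 1·-4 + 1·0 = 0
  col t2: 2·0 + 0·2 + 1·0 + 1·0 + 0·-2 = 0
  col t3: 2·0 + 0·-4 + 1·0 + 1·0 + 0·2 = 0
  col t4: 2·2 + 1·0 + 1·-4 = 0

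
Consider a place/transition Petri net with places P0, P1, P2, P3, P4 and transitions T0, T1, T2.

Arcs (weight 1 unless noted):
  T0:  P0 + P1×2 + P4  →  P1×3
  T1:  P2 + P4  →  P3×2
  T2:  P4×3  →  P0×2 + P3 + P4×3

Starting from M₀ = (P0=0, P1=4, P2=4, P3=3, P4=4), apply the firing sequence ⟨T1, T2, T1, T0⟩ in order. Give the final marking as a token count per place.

(P0=1, P1=5, P2=2, P3=8, P4=1)

step 1: fire T1:  (P0=0, P1=4, P2=4, P3=3, P4=4) → (P0=0, P1=4, P2=3, P3=5, P4=3)
step 2: fire T2:  (P0=0, P1=4, P2=3, P3=5, P4=3) → (P0=2, P1=4, P2=3, P3=6, P4=3)
step 3: fire T1:  (P0=2, P1=4, P2=3, P3=6, P4=3) → (P0=2, P1=4, P2=2, P3=8, P4=2)
step 4: fire T0:  (P0=2, P1=4, P2=2, P3=8, P4=2) → (P0=1, P1=5, P2=2, P3=8, P4=1)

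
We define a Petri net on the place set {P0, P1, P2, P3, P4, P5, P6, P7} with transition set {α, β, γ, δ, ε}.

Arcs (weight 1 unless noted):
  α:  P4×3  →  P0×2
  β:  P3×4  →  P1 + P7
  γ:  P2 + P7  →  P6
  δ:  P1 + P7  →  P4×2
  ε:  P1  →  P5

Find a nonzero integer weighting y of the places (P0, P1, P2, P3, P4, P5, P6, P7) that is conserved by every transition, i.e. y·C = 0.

Incidence matrix C (rows=places, cols=transitions):
        α    β    γ    δ    ε
   P0   2    0    0    0    0
   P1   0    1    0   -1   -1
   P2   0    0   -1    0    0
   P3   0   -4    0    0    0
   P4  -3    0    0    2    0
   P5   0    0    0    0    1
   P6   0    0    1    0    0
   P7   0    1   -1   -1    0

Candidate y = [3, 4, 0, 1, 2, 4, 0, 0]; check y·C column-wise:
  col α: 3·2 + 4·0 + 1·0 + 2·-3 + 4·0 = 0
  col β: 3·0 + 4·1 + 1·-4 + 2·0 + 4·0 + 0·1 = 0
  col γ: 3·0 + 4·0 + 0·-1 + 1·0 + 2·0 + 4·0 + 0·1 + 0·-1 = 0
  col δ: 3·0 + 4·-1 + 1·0 + 2·2 + 4·0 + 0·-1 = 0
  col ε: 3·0 + 4·-1 + 1·0 + 2·0 + 4·1 = 0

y = (P0:3, P1:4, P2:0, P3:1, P4:2, P5:4, P6:0, P7:0)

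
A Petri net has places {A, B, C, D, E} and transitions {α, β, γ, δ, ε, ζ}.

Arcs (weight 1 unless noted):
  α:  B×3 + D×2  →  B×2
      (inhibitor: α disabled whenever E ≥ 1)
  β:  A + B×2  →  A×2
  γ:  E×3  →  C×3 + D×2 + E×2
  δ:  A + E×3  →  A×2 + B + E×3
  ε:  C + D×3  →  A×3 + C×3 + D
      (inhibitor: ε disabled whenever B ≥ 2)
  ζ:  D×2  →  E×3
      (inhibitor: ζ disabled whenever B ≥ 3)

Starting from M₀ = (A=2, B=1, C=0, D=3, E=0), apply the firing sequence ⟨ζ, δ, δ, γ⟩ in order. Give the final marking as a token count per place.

step 1: fire ζ:  (A=2, B=1, C=0, D=3, E=0) → (A=2, B=1, C=0, D=1, E=3)
step 2: fire δ:  (A=2, B=1, C=0, D=1, E=3) → (A=3, B=2, C=0, D=1, E=3)
step 3: fire δ:  (A=3, B=2, C=0, D=1, E=3) → (A=4, B=3, C=0, D=1, E=3)
step 4: fire γ:  (A=4, B=3, C=0, D=1, E=3) → (A=4, B=3, C=3, D=3, E=2)

(A=4, B=3, C=3, D=3, E=2)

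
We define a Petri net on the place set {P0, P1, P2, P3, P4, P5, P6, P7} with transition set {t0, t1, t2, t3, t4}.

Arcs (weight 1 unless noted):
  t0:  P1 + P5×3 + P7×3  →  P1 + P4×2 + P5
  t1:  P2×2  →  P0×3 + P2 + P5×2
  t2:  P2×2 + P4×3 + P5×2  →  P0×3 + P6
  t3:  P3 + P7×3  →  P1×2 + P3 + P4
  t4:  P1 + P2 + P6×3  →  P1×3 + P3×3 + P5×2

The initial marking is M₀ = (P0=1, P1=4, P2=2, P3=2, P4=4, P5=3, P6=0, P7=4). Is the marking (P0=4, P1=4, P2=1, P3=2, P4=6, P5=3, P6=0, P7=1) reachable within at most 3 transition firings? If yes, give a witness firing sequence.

step 1: fire t0:  (P0=1, P1=4, P2=2, P3=2, P4=4, P5=3, P6=0, P7=4) → (P0=1, P1=4, P2=2, P3=2, P4=6, P5=1, P6=0, P7=1)
step 2: fire t1:  (P0=1, P1=4, P2=2, P3=2, P4=6, P5=1, P6=0, P7=1) → (P0=4, P1=4, P2=1, P3=2, P4=6, P5=3, P6=0, P7=1)

YES — reachable via ⟨t0, t1⟩ (2 firings)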